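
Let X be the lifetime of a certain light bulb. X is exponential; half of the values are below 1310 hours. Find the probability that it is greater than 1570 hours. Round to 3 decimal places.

0.436

For an exponential, median = ln(2)/λ, so λ = ln 2 / 1310 = 0.00052912 per hour.
P(X > 1570) = e^(−λ·1570) = e^(−0.83072) ≈ 0.436.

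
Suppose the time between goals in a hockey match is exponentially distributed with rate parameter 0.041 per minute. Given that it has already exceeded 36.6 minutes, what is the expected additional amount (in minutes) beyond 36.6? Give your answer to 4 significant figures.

By memorylessness, the remaining amount past any threshold is again Exp(λ) with mean 1/λ = 24.3902 minutes.

24.39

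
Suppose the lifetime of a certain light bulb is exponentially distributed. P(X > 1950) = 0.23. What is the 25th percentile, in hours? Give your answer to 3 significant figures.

e^(−λ·1950) = 0.23 ⇒ λ = −ln(0.23)/1950 = 0.00075368.
25th percentile: 1 − e^(−λt) = 0.25, t = −ln(0.75)/λ = 381.703 hours.

382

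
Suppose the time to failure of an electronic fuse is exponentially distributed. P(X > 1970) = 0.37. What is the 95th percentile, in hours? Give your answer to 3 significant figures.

5940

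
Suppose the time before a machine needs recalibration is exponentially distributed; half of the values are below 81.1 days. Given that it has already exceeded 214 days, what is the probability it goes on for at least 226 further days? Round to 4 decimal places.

For an exponential, median = ln(2)/λ, so λ = ln 2 / 81.1 = 0.00854682 per day.
The exponential is memoryless, so the remaining time is again Exp(λ): the condition X > 214 is irrelevant.
P(X > 226) = e^(−1.9316) ≈ 0.1449.

0.1449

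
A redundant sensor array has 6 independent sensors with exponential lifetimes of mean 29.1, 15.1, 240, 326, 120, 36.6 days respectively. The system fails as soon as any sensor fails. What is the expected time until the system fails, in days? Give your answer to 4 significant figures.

6.970

The first failure time is exponential with rate Σλ_i = 1/29.1 + 1/15.1 + 1/240 + 1/326 + 1/120 + 1/36.6 = 0.143479 per day.
E[min] = 1/Σλ = 1/0.143479 = 6.96965 days.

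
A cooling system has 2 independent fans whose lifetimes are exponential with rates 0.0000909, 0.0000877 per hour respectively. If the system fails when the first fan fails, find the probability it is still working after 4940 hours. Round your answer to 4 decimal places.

The time to first failure is exponential with rate Σλ = 0.0000909 + 0.0000877 = 0.0001786.
P(min > 4940) = e^(−0.0001786·4940) = e^(−0.88228) ≈ 0.4138.

0.4138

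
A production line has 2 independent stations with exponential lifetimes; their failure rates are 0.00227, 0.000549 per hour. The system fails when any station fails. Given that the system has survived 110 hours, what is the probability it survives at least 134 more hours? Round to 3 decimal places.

0.685

Time to first failure ~ Exp(Σλ) with Σλ = 0.002819.
By memorylessness, P(T > 110+134 | T > 110) = P(T > 134) = e^(−0.002819·134) ≈ 0.685.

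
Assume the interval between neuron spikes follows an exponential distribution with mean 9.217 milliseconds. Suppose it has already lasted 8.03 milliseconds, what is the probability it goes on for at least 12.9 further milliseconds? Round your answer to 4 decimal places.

0.2467

The rate is λ = 1/9.217 = 0.108495 per millisecond.
By the memoryless property, P(X > 8.03+12.9 | X > 8.03) = P(X > 12.9).
P(X > 12.9) = e^(−1.3996) ≈ 0.2467.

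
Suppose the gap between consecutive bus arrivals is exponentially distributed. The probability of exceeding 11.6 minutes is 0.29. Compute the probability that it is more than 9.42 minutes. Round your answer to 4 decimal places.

0.3660

e^(−λ·11.6) = 0.29 ⇒ λ = −ln(0.29)/11.6 = 0.106713.
P(X > 9.42) = e^(−0.106713·9.42) = e^(−1.0052) ≈ 0.3660.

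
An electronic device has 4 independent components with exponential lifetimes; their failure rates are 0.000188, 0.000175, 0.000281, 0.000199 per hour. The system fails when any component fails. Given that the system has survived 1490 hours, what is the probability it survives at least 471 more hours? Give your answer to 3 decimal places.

Time to first failure ~ Exp(Σλ) with Σλ = 0.000843.
By memorylessness, P(T > 1490+471 | T > 1490) = P(T > 471) = e^(−0.000843·471) ≈ 0.672.

0.672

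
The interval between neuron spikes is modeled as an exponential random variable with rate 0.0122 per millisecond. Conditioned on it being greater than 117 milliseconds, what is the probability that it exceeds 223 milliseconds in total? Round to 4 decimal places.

0.2744

By the memoryless property, P(X > 117+106 | X > 117) = P(X > 106).
P(X > 106) = e^(−1.2932) ≈ 0.2744.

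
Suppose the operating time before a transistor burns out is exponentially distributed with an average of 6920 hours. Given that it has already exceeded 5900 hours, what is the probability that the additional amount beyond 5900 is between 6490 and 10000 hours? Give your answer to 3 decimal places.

0.156

The rate is λ = 1/6920 = 0.000144509 per hour.
Memoryless: the residual past 5900 is again Exp(λ).
P(6490 < residual < 10000) = e^(−λ·6490) − e^(−λ·10000) = 0.39146 − 0.23573 ≈ 0.156.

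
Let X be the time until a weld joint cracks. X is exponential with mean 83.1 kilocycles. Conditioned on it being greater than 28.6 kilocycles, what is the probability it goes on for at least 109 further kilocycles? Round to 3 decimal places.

0.269

The rate is λ = 1/83.1 = 0.0120337 per kilocycle.
P(X > s+t | X > s) = e^(−λ(s+t))/e^(−λs) = e^(−λt), independent of s = 28.6.
P(X > 109) = e^(−1.3117) ≈ 0.269.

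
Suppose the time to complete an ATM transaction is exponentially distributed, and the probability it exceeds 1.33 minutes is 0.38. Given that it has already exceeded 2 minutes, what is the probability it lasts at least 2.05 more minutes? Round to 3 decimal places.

From e^(−λ·1.33) = 0.38, λ = −ln(0.38)/1.33 = 0.727507.
Memoryless: P(X > 2+2.05 | X > 2) = P(X > 2.05) = e^(−0.727507·2.05) ≈ 0.225.

0.225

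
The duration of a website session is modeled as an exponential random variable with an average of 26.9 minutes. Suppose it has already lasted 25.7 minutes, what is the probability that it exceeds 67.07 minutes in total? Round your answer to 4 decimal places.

0.2148

The rate is λ = 1/26.9 = 0.0371747 per minute.
The exponential is memoryless, so the remaining time is again Exp(λ): the condition X > 25.7 is irrelevant.
P(X > 41.37) = e^(−1.5379) ≈ 0.2148.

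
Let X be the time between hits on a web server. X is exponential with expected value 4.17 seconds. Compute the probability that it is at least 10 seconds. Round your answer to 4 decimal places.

0.0909

The rate is λ = 1/4.17 = 0.239808 per second.
P(X > 10) = e^(−λ·10) = e^(−2.3981) ≈ 0.0909.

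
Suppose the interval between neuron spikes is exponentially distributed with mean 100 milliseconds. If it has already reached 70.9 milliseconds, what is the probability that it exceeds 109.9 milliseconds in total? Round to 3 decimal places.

0.677

The rate is λ = 1/100 = 0.01 per millisecond.
By the memoryless property, P(X > 70.9+39 | X > 70.9) = P(X > 39).
P(X > 39) = e^(−0.39) ≈ 0.677.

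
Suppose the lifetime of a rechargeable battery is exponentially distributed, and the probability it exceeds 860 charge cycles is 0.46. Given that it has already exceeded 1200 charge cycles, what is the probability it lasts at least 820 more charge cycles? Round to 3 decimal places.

From e^(−λ·860) = 0.46, λ = −ln(0.46)/860 = 0.00090294.
Memoryless: P(X > 1200+820 | X > 1200) = P(X > 820) = e^(−0.00090294·820) ≈ 0.477.

0.477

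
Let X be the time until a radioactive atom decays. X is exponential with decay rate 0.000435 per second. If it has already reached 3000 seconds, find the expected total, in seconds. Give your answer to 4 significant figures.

5299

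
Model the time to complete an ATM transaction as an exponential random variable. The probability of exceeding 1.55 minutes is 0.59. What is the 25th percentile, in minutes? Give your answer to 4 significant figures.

0.8451

e^(−λ·1.55) = 0.59 ⇒ λ = −ln(0.59)/1.55 = 0.340408.
25th percentile: 1 − e^(−λt) = 0.25, t = −ln(0.75)/λ = 0.845109 minutes.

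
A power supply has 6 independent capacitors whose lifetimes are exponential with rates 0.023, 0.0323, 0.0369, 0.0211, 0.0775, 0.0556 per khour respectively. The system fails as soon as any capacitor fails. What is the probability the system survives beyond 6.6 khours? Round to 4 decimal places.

0.1967

The time to first failure is exponential with rate Σλ = 0.023 + 0.0323 + 0.0369 + 0.0211 + 0.0775 + 0.0556 = 0.2464.
P(min > 6.6) = e^(−0.2464·6.6) = e^(−1.6262) ≈ 0.1967.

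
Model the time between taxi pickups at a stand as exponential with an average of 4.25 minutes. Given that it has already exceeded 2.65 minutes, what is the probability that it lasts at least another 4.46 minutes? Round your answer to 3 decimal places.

0.350

The rate is λ = 1/4.25 = 0.235294 per minute.
The exponential is memoryless, so the remaining time is again Exp(λ): the condition X > 2.65 is irrelevant.
P(X > 4.46) = e^(−1.0494) ≈ 0.350.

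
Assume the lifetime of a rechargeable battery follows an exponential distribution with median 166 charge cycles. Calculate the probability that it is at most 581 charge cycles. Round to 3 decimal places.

For an exponential, median = ln(2)/λ, so λ = ln 2 / 166 = 0.00417559 per charge cycle.
P(X ≤ 581) = 1 − e^(−λ·581) = 1 − e^(−2.426) ≈ 0.912.

0.912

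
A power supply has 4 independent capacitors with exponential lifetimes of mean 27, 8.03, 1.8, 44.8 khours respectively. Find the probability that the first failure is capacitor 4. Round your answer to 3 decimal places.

Rates: λ_i = 1/mean_i → 0.037037, 0.124533, 0.555556, 0.0223214; Σλ = 0.739447.
P(capacitor 4 first) = λ_4/Σλ = 0.0223214/0.739447 ≈ 0.030.

0.030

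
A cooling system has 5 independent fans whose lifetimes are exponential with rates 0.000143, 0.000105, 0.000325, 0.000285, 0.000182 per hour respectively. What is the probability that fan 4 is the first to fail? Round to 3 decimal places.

0.274

The time to first failure is exponential with rate Σλ = 0.000143 + 0.000105 + 0.000325 + 0.000285 + 0.000182 = 0.00104.
P(fan 4 first) = λ_4/Σλ = 0.000285/0.00104 ≈ 0.274.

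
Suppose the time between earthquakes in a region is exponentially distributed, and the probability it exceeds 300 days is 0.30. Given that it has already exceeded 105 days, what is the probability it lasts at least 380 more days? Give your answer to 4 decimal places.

From e^(−λ·300) = 0.30, λ = −ln(0.30)/300 = 0.00401324.
Memoryless: P(X > 105+380 | X > 105) = P(X > 380) = e^(−0.00401324·380) ≈ 0.2176.

0.2176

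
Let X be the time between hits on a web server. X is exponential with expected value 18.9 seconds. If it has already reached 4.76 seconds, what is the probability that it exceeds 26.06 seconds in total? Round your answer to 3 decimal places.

0.324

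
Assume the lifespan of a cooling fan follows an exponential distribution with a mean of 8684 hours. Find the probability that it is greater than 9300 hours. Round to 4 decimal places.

The rate is λ = 1/8684 = 0.000115154 per hour.
P(X > 9300) = e^(−λ·9300) = e^(−1.0709) ≈ 0.3427.

0.3427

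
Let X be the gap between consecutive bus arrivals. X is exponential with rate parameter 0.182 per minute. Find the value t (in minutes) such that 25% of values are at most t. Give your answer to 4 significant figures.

1.581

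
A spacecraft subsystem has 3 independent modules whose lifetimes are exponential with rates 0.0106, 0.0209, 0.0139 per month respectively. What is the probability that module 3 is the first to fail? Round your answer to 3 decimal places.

The time to first failure is exponential with rate Σλ = 0.0106 + 0.0209 + 0.0139 = 0.0454.
P(module 3 first) = λ_3/Σλ = 0.0139/0.0454 ≈ 0.306.

0.306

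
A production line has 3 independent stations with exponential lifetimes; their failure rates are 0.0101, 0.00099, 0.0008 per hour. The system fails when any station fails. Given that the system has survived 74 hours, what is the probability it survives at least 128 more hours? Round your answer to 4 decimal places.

Time to first failure ~ Exp(Σλ) with Σλ = 0.01189.
By memorylessness, P(T > 74+128 | T > 74) = P(T > 128) = e^(−0.01189·128) ≈ 0.2183.

0.2183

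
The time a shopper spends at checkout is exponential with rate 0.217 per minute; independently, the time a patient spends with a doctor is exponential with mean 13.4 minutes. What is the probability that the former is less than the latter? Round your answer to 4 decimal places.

λ_1 = 0.217, λ_2 = 1/13.4 = 0.0746269.
For independent exponentials, P(the former < the latter) = λ_1/(λ_1+λ_2) = 0.217/0.291627 ≈ 0.7441.

0.7441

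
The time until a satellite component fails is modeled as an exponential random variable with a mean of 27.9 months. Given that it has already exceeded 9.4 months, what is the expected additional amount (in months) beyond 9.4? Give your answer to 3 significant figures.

The rate is λ = 1/27.9 = 0.0358423 per month.
By memorylessness, the remaining amount past any threshold is again Exp(λ) with mean 1/λ = 27.9 months.

27.9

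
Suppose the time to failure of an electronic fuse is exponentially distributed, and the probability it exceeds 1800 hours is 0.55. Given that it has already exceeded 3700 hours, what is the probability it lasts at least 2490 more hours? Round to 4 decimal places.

0.4374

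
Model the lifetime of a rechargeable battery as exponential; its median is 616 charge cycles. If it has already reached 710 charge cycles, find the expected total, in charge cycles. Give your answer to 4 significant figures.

1599

For an exponential, median = ln(2)/λ, so λ = ln 2 / 616 = 0.00112524 per charge cycle.
By memorylessness, E[X | X > 710] = 710 + 1/λ = 710 + 888.7 = 1598.7 charge cycles.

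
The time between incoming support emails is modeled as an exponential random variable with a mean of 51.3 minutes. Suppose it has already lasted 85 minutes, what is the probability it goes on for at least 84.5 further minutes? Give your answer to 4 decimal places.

0.1926

The rate is λ = 1/51.3 = 0.0194932 per minute.
By the memoryless property, P(X > 85+84.5 | X > 85) = P(X > 84.5).
P(X > 84.5) = e^(−1.6472) ≈ 0.1926.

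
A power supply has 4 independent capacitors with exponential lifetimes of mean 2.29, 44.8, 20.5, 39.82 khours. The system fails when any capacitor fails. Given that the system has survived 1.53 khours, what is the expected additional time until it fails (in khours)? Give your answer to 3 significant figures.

First-failure rate Σλ = 1/2.29 + 1/44.8 + 1/20.5 + 1/39.82 = 0.532896.
By memorylessness the expected residual is 1/Σλ = 1.87654 khours, regardless of the 1.53 already elapsed.

1.88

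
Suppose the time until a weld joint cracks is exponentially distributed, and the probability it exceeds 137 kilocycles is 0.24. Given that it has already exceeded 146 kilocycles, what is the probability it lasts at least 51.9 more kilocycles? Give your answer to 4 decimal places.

From e^(−λ·137) = 0.24, λ = −ln(0.24)/137 = 0.0104169.
Memoryless: P(X > 146+51.9 | X > 146) = P(X > 51.9) = e^(−0.0104169·51.9) ≈ 0.5824.

0.5824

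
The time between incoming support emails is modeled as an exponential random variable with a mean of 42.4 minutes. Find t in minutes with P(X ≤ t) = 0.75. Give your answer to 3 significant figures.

The rate is λ = 1/42.4 = 0.0235849 per minute.
Set 1 − e^(−λt) = 0.75, so t = −ln(0.25)/λ = 1.3863/0.0235849 ≈ 58.7789 minutes.

58.8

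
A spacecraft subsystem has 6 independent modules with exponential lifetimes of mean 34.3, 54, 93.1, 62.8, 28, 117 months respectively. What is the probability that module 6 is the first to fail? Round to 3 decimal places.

Rates: λ_i = 1/mean_i → 0.0291545, 0.0185185, 0.0107411, 0.0159236, 0.0357143, 0.00854701; Σλ = 0.118599.
P(module 6 first) = λ_6/Σλ = 0.00854701/0.118599 ≈ 0.072.

0.072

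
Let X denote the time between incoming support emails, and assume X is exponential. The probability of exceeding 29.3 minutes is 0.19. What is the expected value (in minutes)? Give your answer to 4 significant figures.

e^(−λ·29.3) = 0.19 ⇒ λ = −ln(0.19)/29.3 = 0.0566802.
Mean = 1/λ = 17.6428 minutes.

17.64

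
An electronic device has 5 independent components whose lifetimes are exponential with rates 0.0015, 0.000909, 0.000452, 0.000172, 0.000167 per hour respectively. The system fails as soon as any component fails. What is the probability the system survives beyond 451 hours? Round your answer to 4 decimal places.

0.2362

The time to first failure is exponential with rate Σλ = 0.0015 + 0.000909 + 0.000452 + 0.000172 + 0.000167 = 0.0032.
P(min > 451) = e^(−0.0032·451) = e^(−1.4432) ≈ 0.2362.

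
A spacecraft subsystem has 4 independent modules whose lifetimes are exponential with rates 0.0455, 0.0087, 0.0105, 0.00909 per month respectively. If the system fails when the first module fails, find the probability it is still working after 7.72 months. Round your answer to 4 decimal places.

0.5657

The time to first failure is exponential with rate Σλ = 0.0455 + 0.0087 + 0.0105 + 0.00909 = 0.07379.
P(min > 7.72) = e^(−0.07379·7.72) = e^(−0.56966) ≈ 0.5657.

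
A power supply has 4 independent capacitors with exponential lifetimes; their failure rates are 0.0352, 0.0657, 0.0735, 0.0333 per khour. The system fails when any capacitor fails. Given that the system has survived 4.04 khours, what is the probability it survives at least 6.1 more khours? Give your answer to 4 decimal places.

0.2817

Time to first failure ~ Exp(Σλ) with Σλ = 0.2077.
By memorylessness, P(T > 4.04+6.1 | T > 4.04) = P(T > 6.1) = e^(−0.2077·6.1) ≈ 0.2817.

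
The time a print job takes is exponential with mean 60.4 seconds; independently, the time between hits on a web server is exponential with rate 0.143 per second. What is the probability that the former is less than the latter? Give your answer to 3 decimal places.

λ_1 = 1/60.4 = 0.0165563, λ_2 = 0.143.
For independent exponentials, P(the former < the latter) = λ_1/(λ_1+λ_2) = 0.0165563/0.159556 ≈ 0.104.

0.104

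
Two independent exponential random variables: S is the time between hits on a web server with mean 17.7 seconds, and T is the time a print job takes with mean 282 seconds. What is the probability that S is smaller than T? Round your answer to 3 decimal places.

0.941

λ_1 = 1/17.7 = 0.0564972, λ_2 = 1/282 = 0.0035461.
For independent exponentials, P(S < T) = λ_1/(λ_1+λ_2) = 0.0564972/0.0600433 ≈ 0.941.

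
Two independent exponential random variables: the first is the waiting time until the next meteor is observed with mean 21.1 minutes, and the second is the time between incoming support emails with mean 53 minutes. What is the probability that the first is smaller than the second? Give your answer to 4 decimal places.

0.7152

λ_1 = 1/21.1 = 0.0473934, λ_2 = 1/53 = 0.0188679.
For independent exponentials, P(the first < the second) = λ_1/(λ_1+λ_2) = 0.0473934/0.0662613 ≈ 0.7152.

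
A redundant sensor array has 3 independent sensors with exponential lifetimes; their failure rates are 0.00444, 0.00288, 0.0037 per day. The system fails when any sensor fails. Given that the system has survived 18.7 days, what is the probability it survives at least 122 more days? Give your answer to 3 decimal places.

Time to first failure ~ Exp(Σλ) with Σλ = 0.01102.
By memorylessness, P(T > 18.7+122 | T > 18.7) = P(T > 122) = e^(−0.01102·122) ≈ 0.261.

0.261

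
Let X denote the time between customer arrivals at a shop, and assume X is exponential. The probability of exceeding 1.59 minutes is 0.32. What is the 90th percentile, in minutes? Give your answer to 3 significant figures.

e^(−λ·1.59) = 0.32 ⇒ λ = −ln(0.32)/1.59 = 0.716625.
90th percentile: 1 − e^(−λt) = 0.9, t = −ln(0.1)/λ = 3.21309 minutes.

3.21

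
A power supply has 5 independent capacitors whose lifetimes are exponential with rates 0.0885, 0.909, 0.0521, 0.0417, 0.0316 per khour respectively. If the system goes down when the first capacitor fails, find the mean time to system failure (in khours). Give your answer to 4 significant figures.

0.8906

The time to first failure is exponential with rate Σλ = 0.0885 + 0.909 + 0.0521 + 0.0417 + 0.0316 = 1.1229.
E[min] = 1/Σλ = 1/1.1229 = 0.890551 khours.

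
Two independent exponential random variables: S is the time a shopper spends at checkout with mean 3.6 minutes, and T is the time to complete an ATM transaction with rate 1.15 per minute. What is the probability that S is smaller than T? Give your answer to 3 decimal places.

0.195

λ_1 = 1/3.6 = 0.277778, λ_2 = 1.15.
For independent exponentials, P(S < T) = λ_1/(λ_1+λ_2) = 0.277778/1.42778 ≈ 0.195.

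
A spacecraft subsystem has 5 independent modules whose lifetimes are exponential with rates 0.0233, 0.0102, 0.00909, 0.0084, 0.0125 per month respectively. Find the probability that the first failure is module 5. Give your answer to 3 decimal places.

The time to first failure is exponential with rate Σλ = 0.0233 + 0.0102 + 0.00909 + 0.0084 + 0.0125 = 0.06349.
P(module 5 first) = λ_5/Σλ = 0.0125/0.06349 ≈ 0.197.

0.197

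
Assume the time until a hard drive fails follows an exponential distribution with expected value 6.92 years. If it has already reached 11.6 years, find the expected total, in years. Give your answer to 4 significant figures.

The rate is λ = 1/6.92 = 0.144509 per year.
By memorylessness, E[X | X > 11.6] = 11.6 + 1/λ = 11.6 + 6.92 = 18.52 years.

18.52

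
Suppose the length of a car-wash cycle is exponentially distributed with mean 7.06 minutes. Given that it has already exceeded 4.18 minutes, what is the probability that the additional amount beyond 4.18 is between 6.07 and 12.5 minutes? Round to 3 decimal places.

0.253

The rate is λ = 1/7.06 = 0.141643 per minute.
Memoryless: the residual past 4.18 is again Exp(λ).
P(6.07 < residual < 12.5) = e^(−λ·6.07) − e^(−λ·12.5) = 0.42326 − 0.17024 ≈ 0.253.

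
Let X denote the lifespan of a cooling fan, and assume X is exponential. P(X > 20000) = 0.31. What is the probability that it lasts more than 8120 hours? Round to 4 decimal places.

0.6216

e^(−λ·20000) = 0.31 ⇒ λ = −ln(0.31)/20000 = 0.0000585591.
P(X > 8120) = e^(−0.0000585591·8120) = e^(−0.4755) ≈ 0.6216.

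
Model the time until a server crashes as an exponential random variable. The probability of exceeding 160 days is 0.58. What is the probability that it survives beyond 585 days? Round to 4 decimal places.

0.1365

e^(−λ·160) = 0.58 ⇒ λ = −ln(0.58)/160 = 0.00340454.
P(X > 585) = e^(−0.00340454·585) = e^(−1.9917) ≈ 0.1365.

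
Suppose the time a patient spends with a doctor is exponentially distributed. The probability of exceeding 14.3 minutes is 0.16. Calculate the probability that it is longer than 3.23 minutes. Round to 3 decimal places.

0.661

e^(−λ·14.3) = 0.16 ⇒ λ = −ln(0.16)/14.3 = 0.128153.
P(X > 3.23) = e^(−0.128153·3.23) = e^(−0.41393) ≈ 0.661.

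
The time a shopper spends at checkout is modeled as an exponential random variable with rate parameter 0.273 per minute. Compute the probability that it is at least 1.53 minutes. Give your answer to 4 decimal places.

0.6586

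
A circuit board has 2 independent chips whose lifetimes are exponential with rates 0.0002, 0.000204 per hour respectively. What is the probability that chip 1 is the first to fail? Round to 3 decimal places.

0.495

The time to first failure is exponential with rate Σλ = 0.0002 + 0.000204 = 0.000404.
P(chip 1 first) = λ_1/Σλ = 0.0002/0.000404 ≈ 0.495.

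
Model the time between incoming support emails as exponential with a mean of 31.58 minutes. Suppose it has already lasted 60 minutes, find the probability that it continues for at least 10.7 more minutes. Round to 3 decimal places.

0.713

The rate is λ = 1/31.58 = 0.0316656 per minute.
By the memoryless property, P(X > 60+10.7 | X > 60) = P(X > 10.7).
P(X > 10.7) = e^(−0.33882) ≈ 0.713.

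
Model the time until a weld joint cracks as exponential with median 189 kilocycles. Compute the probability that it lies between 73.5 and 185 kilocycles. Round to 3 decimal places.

0.256

For an exponential, median = ln(2)/λ, so λ = ln 2 / 189 = 0.00366745 per kilocycle.
P(73.5 < X < 185) = e^(−λ·73.5) − e^(−λ·185) = 0.76372 − 0.50739 ≈ 0.256.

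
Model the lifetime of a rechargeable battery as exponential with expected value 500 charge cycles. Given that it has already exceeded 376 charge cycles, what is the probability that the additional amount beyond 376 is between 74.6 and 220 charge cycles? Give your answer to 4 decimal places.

The rate is λ = 1/500 = 0.002 per charge cycle.
Memoryless: the residual past 376 is again Exp(λ).
P(74.6 < residual < 220) = e^(−λ·74.6) − e^(−λ·220) = 0.86140 − 0.64404 ≈ 0.2174.

0.2174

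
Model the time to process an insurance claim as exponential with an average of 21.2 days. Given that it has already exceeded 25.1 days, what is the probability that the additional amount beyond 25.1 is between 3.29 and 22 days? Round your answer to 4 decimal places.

0.5020

The rate is λ = 1/21.2 = 0.0471698 per day.
Memoryless: the residual past 25.1 is again Exp(λ).
P(3.29 < residual < 22) = e^(−λ·3.29) − e^(−λ·22) = 0.85625 − 0.35426 ≈ 0.5020.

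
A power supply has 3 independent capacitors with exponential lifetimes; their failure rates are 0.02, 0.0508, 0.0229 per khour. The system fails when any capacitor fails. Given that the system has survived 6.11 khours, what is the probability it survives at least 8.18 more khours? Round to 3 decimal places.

0.465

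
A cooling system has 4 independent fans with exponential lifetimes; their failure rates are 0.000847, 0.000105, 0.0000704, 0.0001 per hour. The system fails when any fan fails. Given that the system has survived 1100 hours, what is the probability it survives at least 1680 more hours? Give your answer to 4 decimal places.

Time to first failure ~ Exp(Σλ) with Σλ = 0.0011224.
By memorylessness, P(T > 1100+1680 | T > 1100) = P(T > 1680) = e^(−0.0011224·1680) ≈ 0.1517.

0.1517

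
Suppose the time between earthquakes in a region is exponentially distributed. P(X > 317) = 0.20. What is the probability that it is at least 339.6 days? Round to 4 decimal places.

e^(−λ·317) = 0.20 ⇒ λ = −ln(0.20)/317 = 0.00507709.
P(X > 339.6) = e^(−0.00507709·339.6) = e^(−1.7242) ≈ 0.1783.

0.1783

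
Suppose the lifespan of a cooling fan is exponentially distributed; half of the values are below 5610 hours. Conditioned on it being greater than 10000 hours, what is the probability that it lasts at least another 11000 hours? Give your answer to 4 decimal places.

For an exponential, median = ln(2)/λ, so λ = ln 2 / 5610 = 0.000123556 per hour.
P(X > s+t | X > s) = e^(−λ(s+t))/e^(−λs) = e^(−λt), independent of s = 10000.
P(X > 11000) = e^(−1.3591) ≈ 0.2569.

0.2569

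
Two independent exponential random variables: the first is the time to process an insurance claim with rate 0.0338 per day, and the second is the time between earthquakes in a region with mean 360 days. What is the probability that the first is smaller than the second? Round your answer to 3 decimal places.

λ_1 = 0.0338, λ_2 = 1/360 = 0.00277778.
For independent exponentials, P(the first < the second) = λ_1/(λ_1+λ_2) = 0.0338/0.0365778 ≈ 0.924.

0.924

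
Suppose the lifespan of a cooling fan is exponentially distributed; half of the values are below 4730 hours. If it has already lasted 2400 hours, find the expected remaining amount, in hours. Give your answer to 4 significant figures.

For an exponential, median = ln(2)/λ, so λ = ln 2 / 4730 = 0.000146543 per hour.
By memorylessness, the remaining amount past any threshold is again Exp(λ) with mean 1/λ = 6823.95 hours.

6824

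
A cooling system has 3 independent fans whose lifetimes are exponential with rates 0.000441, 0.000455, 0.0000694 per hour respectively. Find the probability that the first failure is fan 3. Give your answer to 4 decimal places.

The time to first failure is exponential with rate Σλ = 0.000441 + 0.000455 + 0.0000694 = 0.0009654.
P(fan 3 first) = λ_3/Σλ = 0.0000694/0.0009654 ≈ 0.0719.

0.0719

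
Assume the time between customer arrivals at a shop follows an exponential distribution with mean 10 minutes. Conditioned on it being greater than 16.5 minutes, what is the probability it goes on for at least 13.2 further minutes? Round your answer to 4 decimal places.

0.2671

The rate is λ = 1/10 = 0.1 per minute.
P(X > s+t | X > s) = e^(−λ(s+t))/e^(−λs) = e^(−λt), independent of s = 16.5.
P(X > 13.2) = e^(−1.32) ≈ 0.2671.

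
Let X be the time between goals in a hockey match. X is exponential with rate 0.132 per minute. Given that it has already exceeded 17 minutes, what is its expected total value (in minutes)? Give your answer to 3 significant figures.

By memorylessness, E[X | X > 17] = 17 + 1/λ = 17 + 7.57576 = 24.5758 minutes.

24.6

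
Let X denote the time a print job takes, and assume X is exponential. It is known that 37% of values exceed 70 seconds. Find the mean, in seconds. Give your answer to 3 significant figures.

e^(−λ·70) = 0.37 ⇒ λ = −ln(0.37)/70 = 0.0142036.
Mean = 1/λ = 70.4047 seconds.

70.4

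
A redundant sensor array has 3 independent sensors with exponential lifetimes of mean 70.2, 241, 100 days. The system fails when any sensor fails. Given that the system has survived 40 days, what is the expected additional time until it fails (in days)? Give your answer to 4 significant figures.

First-failure rate Σλ = 1/70.2 + 1/241 + 1/100 = 0.0283944.
By memorylessness the expected residual is 1/Σλ = 35.2182 days, regardless of the 40 already elapsed.

35.22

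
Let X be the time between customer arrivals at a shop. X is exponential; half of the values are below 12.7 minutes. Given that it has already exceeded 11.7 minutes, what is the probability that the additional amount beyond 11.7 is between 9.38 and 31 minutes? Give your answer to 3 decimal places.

0.415

For an exponential, median = ln(2)/λ, so λ = ln 2 / 12.7 = 0.0545785 per minute.
Memoryless: the residual past 11.7 is again Exp(λ).
P(9.38 < residual < 31) = e^(−λ·9.38) − e^(−λ·31) = 0.59933 − 0.18416 ≈ 0.415.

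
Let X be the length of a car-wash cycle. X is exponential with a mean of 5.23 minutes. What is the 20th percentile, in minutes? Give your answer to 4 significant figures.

The rate is λ = 1/5.23 = 0.191205 per minute.
Set 1 − e^(−λt) = 0.2, so t = −ln(0.8)/λ = 0.22314/0.191205 ≈ 1.16704 minutes.

1.167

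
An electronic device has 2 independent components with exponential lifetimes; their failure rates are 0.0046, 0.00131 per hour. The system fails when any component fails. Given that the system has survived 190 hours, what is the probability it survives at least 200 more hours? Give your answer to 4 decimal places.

0.3067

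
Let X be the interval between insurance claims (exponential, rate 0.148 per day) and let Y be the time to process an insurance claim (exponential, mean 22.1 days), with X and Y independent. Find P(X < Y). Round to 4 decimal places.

0.7659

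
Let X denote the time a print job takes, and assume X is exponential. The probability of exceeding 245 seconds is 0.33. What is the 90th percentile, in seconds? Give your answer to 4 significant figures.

e^(−λ·245) = 0.33 ⇒ λ = −ln(0.33)/245 = 0.00452515.
90th percentile: 1 − e^(−λt) = 0.9, t = −ln(0.1)/λ = 508.841 seconds.

508.8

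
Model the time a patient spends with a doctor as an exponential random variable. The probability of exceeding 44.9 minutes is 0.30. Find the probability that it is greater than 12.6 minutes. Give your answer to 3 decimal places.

0.713

e^(−λ·44.9) = 0.30 ⇒ λ = −ln(0.30)/44.9 = 0.0268145.
P(X > 12.6) = e^(−0.0268145·12.6) = e^(−0.33786) ≈ 0.713.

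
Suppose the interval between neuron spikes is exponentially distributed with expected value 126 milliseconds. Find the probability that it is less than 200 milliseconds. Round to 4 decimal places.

The rate is λ = 1/126 = 0.00793651 per millisecond.
P(X ≤ 200) = 1 − e^(−λ·200) = 1 − e^(−1.5873) ≈ 0.7955.

0.7955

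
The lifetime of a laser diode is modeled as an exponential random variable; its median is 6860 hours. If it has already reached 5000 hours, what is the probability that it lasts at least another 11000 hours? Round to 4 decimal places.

For an exponential, median = ln(2)/λ, so λ = ln 2 / 6860 = 0.000101042 per hour.
The exponential is memoryless, so the remaining time is again Exp(λ): the condition X > 5000 is irrelevant.
P(X > 11000) = e^(−1.1115) ≈ 0.3291.

0.3291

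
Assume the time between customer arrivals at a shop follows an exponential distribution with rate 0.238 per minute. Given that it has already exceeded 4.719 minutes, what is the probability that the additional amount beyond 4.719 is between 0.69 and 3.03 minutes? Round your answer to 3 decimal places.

Memoryless: the residual past 4.719 is again Exp(λ).
P(0.69 < residual < 3.03) = e^(−λ·0.69) − e^(−λ·3.03) = 0.84856 − 0.48620 ≈ 0.362.

0.362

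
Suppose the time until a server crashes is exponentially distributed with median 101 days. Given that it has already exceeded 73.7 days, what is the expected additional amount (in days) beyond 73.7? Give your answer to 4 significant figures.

145.7

For an exponential, median = ln(2)/λ, so λ = ln 2 / 101 = 0.00686284 per day.
By memorylessness, the remaining amount past any threshold is again Exp(λ) with mean 1/λ = 145.712 days.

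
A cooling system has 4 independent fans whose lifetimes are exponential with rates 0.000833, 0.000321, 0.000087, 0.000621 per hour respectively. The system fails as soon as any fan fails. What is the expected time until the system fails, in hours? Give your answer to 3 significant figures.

537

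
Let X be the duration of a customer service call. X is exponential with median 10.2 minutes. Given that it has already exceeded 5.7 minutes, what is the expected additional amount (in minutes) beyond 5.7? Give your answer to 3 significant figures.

14.7

For an exponential, median = ln(2)/λ, so λ = ln 2 / 10.2 = 0.0679556 per minute.
By memorylessness, the remaining amount past any threshold is again Exp(λ) with mean 1/λ = 14.7155 minutes.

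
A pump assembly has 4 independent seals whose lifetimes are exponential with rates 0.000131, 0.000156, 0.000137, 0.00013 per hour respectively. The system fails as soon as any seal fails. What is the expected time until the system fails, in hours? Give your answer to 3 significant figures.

The time to first failure is exponential with rate Σλ = 0.000131 + 0.000156 + 0.000137 + 0.00013 = 0.000554.
E[min] = 1/Σλ = 1/0.000554 = 1805.05 hours.

1810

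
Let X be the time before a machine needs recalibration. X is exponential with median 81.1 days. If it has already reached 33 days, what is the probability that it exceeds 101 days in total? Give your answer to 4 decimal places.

0.5592

For an exponential, median = ln(2)/λ, so λ = ln 2 / 81.1 = 0.00854682 per day.
By the memoryless property, P(X > 33+68 | X > 33) = P(X > 68).
P(X > 68) = e^(−0.58118) ≈ 0.5592.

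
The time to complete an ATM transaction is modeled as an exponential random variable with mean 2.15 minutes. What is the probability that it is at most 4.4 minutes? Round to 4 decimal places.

0.8708

The rate is λ = 1/2.15 = 0.465116 per minute.
P(X ≤ 4.4) = 1 − e^(−λ·4.4) = 1 − e^(−2.0465) ≈ 0.8708.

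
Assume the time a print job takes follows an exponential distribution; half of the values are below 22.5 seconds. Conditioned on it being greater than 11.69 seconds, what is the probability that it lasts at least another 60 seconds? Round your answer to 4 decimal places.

For an exponential, median = ln(2)/λ, so λ = ln 2 / 22.5 = 0.0308065 per second.
By the memoryless property, P(X > 11.69+60 | X > 11.69) = P(X > 60).
P(X > 60) = e^(−1.8484) ≈ 0.1575.

0.1575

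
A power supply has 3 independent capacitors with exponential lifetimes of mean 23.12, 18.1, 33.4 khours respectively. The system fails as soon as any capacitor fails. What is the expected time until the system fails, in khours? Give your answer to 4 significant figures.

The first failure time is exponential with rate Σλ_i = 1/23.12 + 1/18.1 + 1/33.4 = 0.128441 per khour.
E[min] = 1/Σλ = 1/0.128441 = 7.78566 khours.

7.786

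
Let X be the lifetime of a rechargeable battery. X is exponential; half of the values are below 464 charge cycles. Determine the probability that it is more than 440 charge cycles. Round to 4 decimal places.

For an exponential, median = ln(2)/λ, so λ = ln 2 / 464 = 0.00149385 per charge cycle.
P(X > 440) = e^(−λ·440) = e^(−0.65729) ≈ 0.5183.

0.5183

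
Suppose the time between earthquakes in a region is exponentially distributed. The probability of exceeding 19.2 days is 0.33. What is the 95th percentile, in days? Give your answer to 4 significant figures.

e^(−λ·19.2) = 0.33 ⇒ λ = −ln(0.33)/19.2 = 0.0577428.
95th percentile: 1 − e^(−λt) = 0.95, t = −ln(0.05)/λ = 51.8806 days.

51.88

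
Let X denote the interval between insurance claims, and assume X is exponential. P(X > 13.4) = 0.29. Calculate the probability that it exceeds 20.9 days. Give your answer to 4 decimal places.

e^(−λ·13.4) = 0.29 ⇒ λ = −ln(0.29)/13.4 = 0.0923787.
P(X > 20.9) = e^(−0.0923787·20.9) = e^(−1.9307) ≈ 0.1450.

0.1450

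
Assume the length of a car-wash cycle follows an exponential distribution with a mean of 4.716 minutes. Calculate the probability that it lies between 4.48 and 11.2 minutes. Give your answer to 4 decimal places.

The rate is λ = 1/4.716 = 0.212044 per minute.
P(4.48 < X < 11.2) = e^(−λ·4.48) − e^(−λ·11.2) = 0.38676 − 0.09302 ≈ 0.2937.

0.2937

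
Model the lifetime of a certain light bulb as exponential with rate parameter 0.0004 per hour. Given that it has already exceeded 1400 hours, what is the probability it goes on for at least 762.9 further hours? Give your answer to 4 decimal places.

0.7370

P(X > s+t | X > s) = e^(−λ(s+t))/e^(−λs) = e^(−λt), independent of s = 1400.
P(X > 762.9) = e^(−0.30516) ≈ 0.7370.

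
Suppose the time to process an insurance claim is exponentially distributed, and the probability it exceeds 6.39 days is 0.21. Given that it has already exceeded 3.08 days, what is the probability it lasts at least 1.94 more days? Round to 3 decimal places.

From e^(−λ·6.39) = 0.21, λ = −ln(0.21)/6.39 = 0.244233.
Memoryless: P(X > 3.08+1.94 | X > 3.08) = P(X > 1.94) = e^(−0.244233·1.94) ≈ 0.623.

0.623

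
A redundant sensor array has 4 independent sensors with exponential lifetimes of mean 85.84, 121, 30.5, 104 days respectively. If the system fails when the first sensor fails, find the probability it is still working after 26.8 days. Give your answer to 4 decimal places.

The first failure time is exponential with rate Σλ_i = 1/85.84 + 1/121 + 1/30.5 + 1/104 = 0.0623163 per day.
P(min > 26.8) = e^(−0.0623163·26.8) = e^(−1.6701) ≈ 0.1882.

0.1882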